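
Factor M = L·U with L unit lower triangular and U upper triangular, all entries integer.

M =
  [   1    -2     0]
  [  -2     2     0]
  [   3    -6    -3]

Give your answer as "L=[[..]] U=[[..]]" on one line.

  row1 -= -2·row0 → [0,-2,0]
  row2 -= 3·row0 → [0,0,-3]
  row2 -= 0·row1 → [0,0,-3]

L=[[1,0,0],[-2,1,0],[3,0,1]] U=[[1,-2,0],[0,-2,0],[0,0,-3]]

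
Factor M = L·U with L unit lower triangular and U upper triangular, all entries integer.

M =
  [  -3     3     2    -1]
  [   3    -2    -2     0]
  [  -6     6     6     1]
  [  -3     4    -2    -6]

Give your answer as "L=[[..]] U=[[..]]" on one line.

  r1 -= -1·r0 → [0,1,0,-1]
  r2 -= 2·r0 → [0,0,2,3]
  r3 -= 1·r0 → [0,1,-4,-5]
  r2 -= 0·r1 → [0,0,2,3]
  r3 -= 1·r1 → [0,0,-4,-4]
  r3 -= -2·r2 → [0,0,0,2]

L=[[1,0,0,0],[-1,1,0,0],[2,0,1,0],[1,1,-2,1]] U=[[-3,3,2,-1],[0,1,0,-1],[0,0,2,3],[0,0,0,2]]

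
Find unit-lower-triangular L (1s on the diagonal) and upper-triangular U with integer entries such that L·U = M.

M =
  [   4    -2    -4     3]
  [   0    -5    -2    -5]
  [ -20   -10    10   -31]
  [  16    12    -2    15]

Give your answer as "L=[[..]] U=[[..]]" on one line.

L=[[1,0,0,0],[0,1,0,0],[-5,4,1,0],[4,-4,-3,1]] U=[[4,-2,-4,3],[0,-5,-2,-5],[0,0,-2,4],[0,0,0,-5]]

  r1 -= 0·r0 → [0,-5,-2,-5]
  r2 -= -5·r0 → [0,-20,-10,-16]
  r3 -= 4·r0 → [0,20,14,3]
  r2 -= 4·r1 → [0,0,-2,4]
  r3 -= -4·r1 → [0,0,6,-17]
  r3 -= -3·r2 → [0,0,0,-5]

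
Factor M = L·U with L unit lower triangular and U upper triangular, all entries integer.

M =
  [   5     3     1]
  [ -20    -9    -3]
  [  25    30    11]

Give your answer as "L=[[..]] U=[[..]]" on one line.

  R1 -= -4·R0 → [0,3,1]
  R2 -= 5·R0 → [0,15,6]
  R2 -= 5·R1 → [0,0,1]

L=[[1,0,0],[-4,1,0],[5,5,1]] U=[[5,3,1],[0,3,1],[0,0,1]]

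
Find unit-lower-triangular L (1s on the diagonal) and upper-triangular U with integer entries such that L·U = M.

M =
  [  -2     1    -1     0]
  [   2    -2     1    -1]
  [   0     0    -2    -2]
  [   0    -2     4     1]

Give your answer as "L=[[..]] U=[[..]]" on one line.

  row1 -= -1·row0 → [0,-1,0,-1]
  row2 -= 0·row0 → [0,0,-2,-2]
  row3 -= 0·row0 → [0,-2,4,1]
  row2 -= 0·row1 → [0,0,-2,-2]
  row3 -= 2·row1 → [0,0,4,3]
  row3 -= -2·row2 → [0,0,0,-1]

L=[[1,0,0,0],[-1,1,0,0],[0,0,1,0],[0,2,-2,1]] U=[[-2,1,-1,0],[0,-1,0,-1],[0,0,-2,-2],[0,0,0,-1]]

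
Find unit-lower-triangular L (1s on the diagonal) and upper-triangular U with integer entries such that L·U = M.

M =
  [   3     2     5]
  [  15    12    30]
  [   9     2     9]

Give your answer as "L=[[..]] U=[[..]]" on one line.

  R1 -= 5·R0 → [0,2,5]
  R2 -= 3·R0 → [0,-4,-6]
  R2 -= -2·R1 → [0,0,4]

L=[[1,0,0],[5,1,0],[3,-2,1]] U=[[3,2,5],[0,2,5],[0,0,4]]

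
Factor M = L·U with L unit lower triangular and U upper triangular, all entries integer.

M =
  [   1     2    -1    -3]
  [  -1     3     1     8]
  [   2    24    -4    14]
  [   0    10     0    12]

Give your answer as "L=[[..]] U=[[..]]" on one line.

L=[[1,0,0,0],[-1,1,0,0],[2,4,1,0],[0,2,0,1]] U=[[1,2,-1,-3],[0,5,0,5],[0,0,-2,0],[0,0,0,2]]

  R1 -= -1·R0 → [0,5,0,5]
  R2 -= 2·R0 → [0,20,-2,20]
  R3 -= 0·R0 → [0,10,0,12]
  R2 -= 4·R1 → [0,0,-2,0]
  R3 -= 2·R1 → [0,0,0,2]
  R3 -= 0·R2 → [0,0,0,2]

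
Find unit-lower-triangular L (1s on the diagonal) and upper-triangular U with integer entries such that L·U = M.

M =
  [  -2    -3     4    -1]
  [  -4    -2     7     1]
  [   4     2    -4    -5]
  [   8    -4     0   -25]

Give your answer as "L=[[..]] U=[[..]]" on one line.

L=[[1,0,0,0],[2,1,0,0],[-2,-1,1,0],[-4,-4,4,1]] U=[[-2,-3,4,-1],[0,4,-1,3],[0,0,3,-4],[0,0,0,-1]]

  r1 -= 2·r0 → [0,4,-1,3]
  r2 -= -2·r0 → [0,-4,4,-7]
  r3 -= -4·r0 → [0,-16,16,-29]
  r2 -= -1·r1 → [0,0,3,-4]
  r3 -= -4·r1 → [0,0,12,-17]
  r3 -= 4·r2 → [0,0,0,-1]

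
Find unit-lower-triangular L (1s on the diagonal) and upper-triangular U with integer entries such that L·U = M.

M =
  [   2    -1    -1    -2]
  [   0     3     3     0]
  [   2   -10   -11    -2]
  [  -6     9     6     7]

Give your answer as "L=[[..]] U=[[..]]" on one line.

L=[[1,0,0,0],[0,1,0,0],[1,-3,1,0],[-3,2,3,1]] U=[[2,-1,-1,-2],[0,3,3,0],[0,0,-1,0],[0,0,0,1]]

  row1 -= 0·row0 → [0,3,3,0]
  row2 -= 1·row0 → [0,-9,-10,0]
  row3 -= -3·row0 → [0,6,3,1]
  row2 -= -3·row1 → [0,0,-1,0]
  row3 -= 2·row1 → [0,0,-3,1]
  row3 -= 3·row2 → [0,0,0,1]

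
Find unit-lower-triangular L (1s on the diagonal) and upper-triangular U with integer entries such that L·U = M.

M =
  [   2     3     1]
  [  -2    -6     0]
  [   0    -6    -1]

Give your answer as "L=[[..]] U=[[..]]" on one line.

L=[[1,0,0],[-1,1,0],[0,2,1]] U=[[2,3,1],[0,-3,1],[0,0,-3]]

  row1 -= -1·row0 → [0,-3,1]
  row2 -= 0·row0 → [0,-6,-1]
  row2 -= 2·row1 → [0,0,-3]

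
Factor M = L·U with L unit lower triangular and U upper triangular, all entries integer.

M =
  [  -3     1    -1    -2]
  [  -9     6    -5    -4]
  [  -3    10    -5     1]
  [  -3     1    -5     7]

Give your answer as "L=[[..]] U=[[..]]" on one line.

  R1 -= 3·R0 → [0,3,-2,2]
  R2 -= 1·R0 → [0,9,-4,3]
  R3 -= 1·R0 → [0,0,-4,9]
  R2 -= 3·R1 → [0,0,2,-3]
  R3 -= 0·R1 → [0,0,-4,9]
  R3 -= -2·R2 → [0,0,0,3]

L=[[1,0,0,0],[3,1,0,0],[1,3,1,0],[1,0,-2,1]] U=[[-3,1,-1,-2],[0,3,-2,2],[0,0,2,-3],[0,0,0,3]]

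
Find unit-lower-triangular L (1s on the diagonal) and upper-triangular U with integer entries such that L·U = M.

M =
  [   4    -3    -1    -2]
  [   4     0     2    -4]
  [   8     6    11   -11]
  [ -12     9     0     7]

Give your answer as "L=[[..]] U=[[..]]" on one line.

  row1 -= 1·row0 → [0,3,3,-2]
  row2 -= 2·row0 → [0,12,13,-7]
  row3 -= -3·row0 → [0,0,-3,1]
  row2 -= 4·row1 → [0,0,1,1]
  row3 -= 0·row1 → [0,0,-3,1]
  row3 -= -3·row2 → [0,0,0,4]

L=[[1,0,0,0],[1,1,0,0],[2,4,1,0],[-3,0,-3,1]] U=[[4,-3,-1,-2],[0,3,3,-2],[0,0,1,1],[0,0,0,4]]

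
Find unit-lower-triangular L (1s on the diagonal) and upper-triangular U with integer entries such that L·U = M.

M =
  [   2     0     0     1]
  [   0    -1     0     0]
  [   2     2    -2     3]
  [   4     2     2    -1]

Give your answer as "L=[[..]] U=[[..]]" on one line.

  row1 -= 0·row0 → [0,-1,0,0]
  row2 -= 1·row0 → [0,2,-2,2]
  row3 -= 2·row0 → [0,2,2,-3]
  row2 -= -2·row1 → [0,0,-2,2]
  row3 -= -2·row1 → [0,0,2,-3]
  row3 -= -1·row2 → [0,0,0,-1]

L=[[1,0,0,0],[0,1,0,0],[1,-2,1,0],[2,-2,-1,1]] U=[[2,0,0,1],[0,-1,0,0],[0,0,-2,2],[0,0,0,-1]]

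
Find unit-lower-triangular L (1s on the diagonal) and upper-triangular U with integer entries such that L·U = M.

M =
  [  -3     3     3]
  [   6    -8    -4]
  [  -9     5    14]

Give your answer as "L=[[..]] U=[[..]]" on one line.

  r1 -= -2·r0 → [0,-2,2]
  r2 -= 3·r0 → [0,-4,5]
  r2 -= 2·r1 → [0,0,1]

L=[[1,0,0],[-2,1,0],[3,2,1]] U=[[-3,3,3],[0,-2,2],[0,0,1]]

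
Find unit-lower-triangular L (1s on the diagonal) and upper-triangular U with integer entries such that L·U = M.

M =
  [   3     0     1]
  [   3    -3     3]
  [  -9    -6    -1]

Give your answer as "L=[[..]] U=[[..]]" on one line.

  row1 -= 1·row0 → [0,-3,2]
  row2 -= -3·row0 → [0,-6,2]
  row2 -= 2·row1 → [0,0,-2]

L=[[1,0,0],[1,1,0],[-3,2,1]] U=[[3,0,1],[0,-3,2],[0,0,-2]]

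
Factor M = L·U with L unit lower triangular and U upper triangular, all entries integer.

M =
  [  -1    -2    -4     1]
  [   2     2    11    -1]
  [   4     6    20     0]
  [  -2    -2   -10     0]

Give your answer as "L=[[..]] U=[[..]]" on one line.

  r1 -= -2·r0 → [0,-2,3,1]
  r2 -= -4·r0 → [0,-2,4,4]
  r3 -= 2·r0 → [0,2,-2,-2]
  r2 -= 1·r1 → [0,0,1,3]
  r3 -= -1·r1 → [0,0,1,-1]
  r3 -= 1·r2 → [0,0,0,-4]

L=[[1,0,0,0],[-2,1,0,0],[-4,1,1,0],[2,-1,1,1]] U=[[-1,-2,-4,1],[0,-2,3,1],[0,0,1,3],[0,0,0,-4]]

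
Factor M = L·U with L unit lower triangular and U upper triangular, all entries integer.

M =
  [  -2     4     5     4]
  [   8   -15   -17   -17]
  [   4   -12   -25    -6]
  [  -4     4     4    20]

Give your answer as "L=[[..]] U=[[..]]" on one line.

  r1 -= -4·r0 → [0,1,3,-1]
  r2 -= -2·r0 → [0,-4,-15,2]
  r3 -= 2·r0 → [0,-4,-6,12]
  r2 -= -4·r1 → [0,0,-3,-2]
  r3 -= -4·r1 → [0,0,6,8]
  r3 -= -2·r2 → [0,0,0,4]

L=[[1,0,0,0],[-4,1,0,0],[-2,-4,1,0],[2,-4,-2,1]] U=[[-2,4,5,4],[0,1,3,-1],[0,0,-3,-2],[0,0,0,4]]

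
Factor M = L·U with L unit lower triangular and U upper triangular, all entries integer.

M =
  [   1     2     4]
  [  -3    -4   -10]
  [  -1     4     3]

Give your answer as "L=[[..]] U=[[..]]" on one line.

  row1 -= -3·row0 → [0,2,2]
  row2 -= -1·row0 → [0,6,7]
  row2 -= 3·row1 → [0,0,1]

L=[[1,0,0],[-3,1,0],[-1,3,1]] U=[[1,2,4],[0,2,2],[0,0,1]]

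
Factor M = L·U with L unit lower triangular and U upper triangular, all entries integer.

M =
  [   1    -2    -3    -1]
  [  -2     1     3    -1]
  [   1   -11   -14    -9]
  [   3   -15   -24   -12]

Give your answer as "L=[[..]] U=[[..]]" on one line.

L=[[1,0,0,0],[-2,1,0,0],[1,3,1,0],[3,3,3,1]] U=[[1,-2,-3,-1],[0,-3,-3,-3],[0,0,-2,1],[0,0,0,-3]]

  row1 -= -2·row0 → [0,-3,-3,-3]
  row2 -= 1·row0 → [0,-9,-11,-8]
  row3 -= 3·row0 → [0,-9,-15,-9]
  row2 -= 3·row1 → [0,0,-2,1]
  row3 -= 3·row1 → [0,0,-6,0]
  row3 -= 3·row2 → [0,0,0,-3]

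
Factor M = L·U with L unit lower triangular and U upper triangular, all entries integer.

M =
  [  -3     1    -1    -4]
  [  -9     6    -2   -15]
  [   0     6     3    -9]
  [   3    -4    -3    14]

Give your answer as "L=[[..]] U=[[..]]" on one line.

  r1 -= 3·r0 → [0,3,1,-3]
  r2 -= 0·r0 → [0,6,3,-9]
  r3 -= -1·r0 → [0,-3,-4,10]
  r2 -= 2·r1 → [0,0,1,-3]
  r3 -= -1·r1 → [0,0,-3,7]
  r3 -= -3·r2 → [0,0,0,-2]

L=[[1,0,0,0],[3,1,0,0],[0,2,1,0],[-1,-1,-3,1]] U=[[-3,1,-1,-4],[0,3,1,-3],[0,0,1,-3],[0,0,0,-2]]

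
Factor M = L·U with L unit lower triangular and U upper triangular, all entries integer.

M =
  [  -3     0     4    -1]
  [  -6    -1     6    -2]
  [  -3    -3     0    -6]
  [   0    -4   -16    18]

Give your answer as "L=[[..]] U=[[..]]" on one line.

L=[[1,0,0,0],[2,1,0,0],[1,3,1,0],[0,4,-4,1]] U=[[-3,0,4,-1],[0,-1,-2,0],[0,0,2,-5],[0,0,0,-2]]

  row1 -= 2·row0 → [0,-1,-2,0]
  row2 -= 1·row0 → [0,-3,-4,-5]
  row3 -= 0·row0 → [0,-4,-16,18]
  row2 -= 3·row1 → [0,0,2,-5]
  row3 -= 4·row1 → [0,0,-8,18]
  row3 -= -4·row2 → [0,0,0,-2]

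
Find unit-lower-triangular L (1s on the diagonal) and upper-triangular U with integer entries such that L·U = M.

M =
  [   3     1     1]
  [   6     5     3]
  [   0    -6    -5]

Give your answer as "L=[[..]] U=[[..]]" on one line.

  R1 -= 2·R0 → [0,3,1]
  R2 -= 0·R0 → [0,-6,-5]
  R2 -= -2·R1 → [0,0,-3]

L=[[1,0,0],[2,1,0],[0,-2,1]] U=[[3,1,1],[0,3,1],[0,0,-3]]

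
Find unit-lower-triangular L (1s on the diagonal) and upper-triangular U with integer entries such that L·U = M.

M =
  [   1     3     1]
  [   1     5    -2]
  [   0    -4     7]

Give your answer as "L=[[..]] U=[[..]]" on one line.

L=[[1,0,0],[1,1,0],[0,-2,1]] U=[[1,3,1],[0,2,-3],[0,0,1]]

  r1 -= 1·r0 → [0,2,-3]
  r2 -= 0·r0 → [0,-4,7]
  r2 -= -2·r1 → [0,0,1]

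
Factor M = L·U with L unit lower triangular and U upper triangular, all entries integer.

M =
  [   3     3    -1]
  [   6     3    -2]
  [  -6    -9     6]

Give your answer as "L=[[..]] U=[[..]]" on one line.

L=[[1,0,0],[2,1,0],[-2,1,1]] U=[[3,3,-1],[0,-3,0],[0,0,4]]

  r1 -= 2·r0 → [0,-3,0]
  r2 -= -2·r0 → [0,-3,4]
  r2 -= 1·r1 → [0,0,4]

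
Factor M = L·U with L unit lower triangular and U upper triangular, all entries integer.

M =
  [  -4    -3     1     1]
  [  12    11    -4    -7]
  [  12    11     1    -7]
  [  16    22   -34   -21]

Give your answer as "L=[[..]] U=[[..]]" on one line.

L=[[1,0,0,0],[-3,1,0,0],[-3,1,1,0],[-4,5,-5,1]] U=[[-4,-3,1,1],[0,2,-1,-4],[0,0,5,0],[0,0,0,3]]

  R1 -= -3·R0 → [0,2,-1,-4]
  R2 -= -3·R0 → [0,2,4,-4]
  R3 -= -4·R0 → [0,10,-30,-17]
  R2 -= 1·R1 → [0,0,5,0]
  R3 -= 5·R1 → [0,0,-25,3]
  R3 -= -5·R2 → [0,0,0,3]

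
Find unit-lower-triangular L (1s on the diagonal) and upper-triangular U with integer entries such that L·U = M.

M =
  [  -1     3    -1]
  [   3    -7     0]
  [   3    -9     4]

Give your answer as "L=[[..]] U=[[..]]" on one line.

L=[[1,0,0],[-3,1,0],[-3,0,1]] U=[[-1,3,-1],[0,2,-3],[0,0,1]]

  r1 -= -3·r0 → [0,2,-3]
  r2 -= -3·r0 → [0,0,1]
  r2 -= 0·r1 → [0,0,1]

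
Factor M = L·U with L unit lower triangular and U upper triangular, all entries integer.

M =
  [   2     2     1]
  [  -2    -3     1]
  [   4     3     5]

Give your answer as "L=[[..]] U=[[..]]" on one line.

  row1 -= -1·row0 → [0,-1,2]
  row2 -= 2·row0 → [0,-1,3]
  row2 -= 1·row1 → [0,0,1]

L=[[1,0,0],[-1,1,0],[2,1,1]] U=[[2,2,1],[0,-1,2],[0,0,1]]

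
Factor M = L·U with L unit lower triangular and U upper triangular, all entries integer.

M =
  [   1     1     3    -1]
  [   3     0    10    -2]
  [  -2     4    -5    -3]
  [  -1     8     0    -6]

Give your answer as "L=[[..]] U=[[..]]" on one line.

L=[[1,0,0,0],[3,1,0,0],[-2,-2,1,0],[-1,-3,2,1]] U=[[1,1,3,-1],[0,-3,1,1],[0,0,3,-3],[0,0,0,2]]

  R1 -= 3·R0 → [0,-3,1,1]
  R2 -= -2·R0 → [0,6,1,-5]
  R3 -= -1·R0 → [0,9,3,-7]
  R2 -= -2·R1 → [0,0,3,-3]
  R3 -= -3·R1 → [0,0,6,-4]
  R3 -= 2·R2 → [0,0,0,2]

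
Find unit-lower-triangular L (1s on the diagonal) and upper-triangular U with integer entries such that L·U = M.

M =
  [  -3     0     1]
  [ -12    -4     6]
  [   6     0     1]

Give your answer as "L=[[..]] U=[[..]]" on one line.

  row1 -= 4·row0 → [0,-4,2]
  row2 -= -2·row0 → [0,0,3]
  row2 -= 0·row1 → [0,0,3]

L=[[1,0,0],[4,1,0],[-2,0,1]] U=[[-3,0,1],[0,-4,2],[0,0,3]]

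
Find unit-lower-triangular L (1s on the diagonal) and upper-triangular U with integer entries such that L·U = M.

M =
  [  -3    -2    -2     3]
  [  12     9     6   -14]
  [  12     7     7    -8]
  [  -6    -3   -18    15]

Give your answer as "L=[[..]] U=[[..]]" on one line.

L=[[1,0,0,0],[-4,1,0,0],[-4,-1,1,0],[2,1,4,1]] U=[[-3,-2,-2,3],[0,1,-2,-2],[0,0,-3,2],[0,0,0,3]]

  row1 -= -4·row0 → [0,1,-2,-2]
  row2 -= -4·row0 → [0,-1,-1,4]
  row3 -= 2·row0 → [0,1,-14,9]
  row2 -= -1·row1 → [0,0,-3,2]
  row3 -= 1·row1 → [0,0,-12,11]
  row3 -= 4·row2 → [0,0,0,3]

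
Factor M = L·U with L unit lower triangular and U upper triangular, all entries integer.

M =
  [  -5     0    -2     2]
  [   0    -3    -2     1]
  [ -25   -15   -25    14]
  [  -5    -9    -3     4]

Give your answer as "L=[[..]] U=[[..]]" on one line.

  R1 -= 0·R0 → [0,-3,-2,1]
  R2 -= 5·R0 → [0,-15,-15,4]
  R3 -= 1·R0 → [0,-9,-1,2]
  R2 -= 5·R1 → [0,0,-5,-1]
  R3 -= 3·R1 → [0,0,5,-1]
  R3 -= -1·R2 → [0,0,0,-2]

L=[[1,0,0,0],[0,1,0,0],[5,5,1,0],[1,3,-1,1]] U=[[-5,0,-2,2],[0,-3,-2,1],[0,0,-5,-1],[0,0,0,-2]]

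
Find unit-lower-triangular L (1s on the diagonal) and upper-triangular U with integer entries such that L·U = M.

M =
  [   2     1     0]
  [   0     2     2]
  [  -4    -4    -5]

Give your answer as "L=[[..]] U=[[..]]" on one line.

  r1 -= 0·r0 → [0,2,2]
  r2 -= -2·r0 → [0,-2,-5]
  r2 -= -1·r1 → [0,0,-3]

L=[[1,0,0],[0,1,0],[-2,-1,1]] U=[[2,1,0],[0,2,2],[0,0,-3]]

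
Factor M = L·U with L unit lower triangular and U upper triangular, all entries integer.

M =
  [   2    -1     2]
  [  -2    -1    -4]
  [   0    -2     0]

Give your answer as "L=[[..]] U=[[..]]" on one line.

  r1 -= -1·r0 → [0,-2,-2]
  r2 -= 0·r0 → [0,-2,0]
  r2 -= 1·r1 → [0,0,2]

L=[[1,0,0],[-1,1,0],[0,1,1]] U=[[2,-1,2],[0,-2,-2],[0,0,2]]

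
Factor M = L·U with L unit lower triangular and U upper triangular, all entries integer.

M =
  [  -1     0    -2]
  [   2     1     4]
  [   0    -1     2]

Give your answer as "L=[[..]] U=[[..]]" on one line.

  row1 -= -2·row0 → [0,1,0]
  row2 -= 0·row0 → [0,-1,2]
  row2 -= -1·row1 → [0,0,2]

L=[[1,0,0],[-2,1,0],[0,-1,1]] U=[[-1,0,-2],[0,1,0],[0,0,2]]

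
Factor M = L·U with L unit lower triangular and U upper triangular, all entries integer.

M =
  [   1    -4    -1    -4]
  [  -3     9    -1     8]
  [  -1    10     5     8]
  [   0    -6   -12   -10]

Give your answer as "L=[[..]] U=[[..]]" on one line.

  R1 -= -3·R0 → [0,-3,-4,-4]
  R2 -= -1·R0 → [0,6,4,4]
  R3 -= 0·R0 → [0,-6,-12,-10]
  R2 -= -2·R1 → [0,0,-4,-4]
  R3 -= 2·R1 → [0,0,-4,-2]
  R3 -= 1·R2 → [0,0,0,2]

L=[[1,0,0,0],[-3,1,0,0],[-1,-2,1,0],[0,2,1,1]] U=[[1,-4,-1,-4],[0,-3,-4,-4],[0,0,-4,-4],[0,0,0,2]]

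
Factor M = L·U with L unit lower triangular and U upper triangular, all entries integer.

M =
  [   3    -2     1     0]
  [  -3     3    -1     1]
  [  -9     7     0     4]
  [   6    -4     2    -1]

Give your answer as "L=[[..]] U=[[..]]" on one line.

  r1 -= -1·r0 → [0,1,0,1]
  r2 -= -3·r0 → [0,1,3,4]
  r3 -= 2·r0 → [0,0,0,-1]
  r2 -= 1·r1 → [0,0,3,3]
  r3 -= 0·r1 → [0,0,0,-1]
  r3 -= 0·r2 → [0,0,0,-1]

L=[[1,0,0,0],[-1,1,0,0],[-3,1,1,0],[2,0,0,1]] U=[[3,-2,1,0],[0,1,0,1],[0,0,3,3],[0,0,0,-1]]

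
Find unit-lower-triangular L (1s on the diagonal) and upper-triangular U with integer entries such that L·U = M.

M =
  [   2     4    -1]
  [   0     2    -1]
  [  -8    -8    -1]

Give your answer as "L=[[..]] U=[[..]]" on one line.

L=[[1,0,0],[0,1,0],[-4,4,1]] U=[[2,4,-1],[0,2,-1],[0,0,-1]]

  R1 -= 0·R0 → [0,2,-1]
  R2 -= -4·R0 → [0,8,-5]
  R2 -= 4·R1 → [0,0,-1]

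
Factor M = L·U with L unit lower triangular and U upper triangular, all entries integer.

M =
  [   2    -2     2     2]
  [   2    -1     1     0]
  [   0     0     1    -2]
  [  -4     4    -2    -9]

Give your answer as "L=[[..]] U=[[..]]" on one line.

  r1 -= 1·r0 → [0,1,-1,-2]
  r2 -= 0·r0 → [0,0,1,-2]
  r3 -= -2·r0 → [0,0,2,-5]
  r2 -= 0·r1 → [0,0,1,-2]
  r3 -= 0·r1 → [0,0,2,-5]
  r3 -= 2·r2 → [0,0,0,-1]

L=[[1,0,0,0],[1,1,0,0],[0,0,1,0],[-2,0,2,1]] U=[[2,-2,2,2],[0,1,-1,-2],[0,0,1,-2],[0,0,0,-1]]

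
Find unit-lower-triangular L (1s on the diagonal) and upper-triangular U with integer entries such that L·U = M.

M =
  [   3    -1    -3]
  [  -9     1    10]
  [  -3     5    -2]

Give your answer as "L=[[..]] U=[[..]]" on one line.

  r1 -= -3·r0 → [0,-2,1]
  r2 -= -1·r0 → [0,4,-5]
  r2 -= -2·r1 → [0,0,-3]

L=[[1,0,0],[-3,1,0],[-1,-2,1]] U=[[3,-1,-3],[0,-2,1],[0,0,-3]]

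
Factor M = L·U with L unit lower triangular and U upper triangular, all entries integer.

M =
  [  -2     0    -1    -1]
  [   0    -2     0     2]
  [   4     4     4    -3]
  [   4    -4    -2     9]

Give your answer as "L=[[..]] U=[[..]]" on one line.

L=[[1,0,0,0],[0,1,0,0],[-2,-2,1,0],[-2,2,-2,1]] U=[[-2,0,-1,-1],[0,-2,0,2],[0,0,2,-1],[0,0,0,1]]

  r1 -= 0·r0 → [0,-2,0,2]
  r2 -= -2·r0 → [0,4,2,-5]
  r3 -= -2·r0 → [0,-4,-4,7]
  r2 -= -2·r1 → [0,0,2,-1]
  r3 -= 2·r1 → [0,0,-4,3]
  r3 -= -2·r2 → [0,0,0,1]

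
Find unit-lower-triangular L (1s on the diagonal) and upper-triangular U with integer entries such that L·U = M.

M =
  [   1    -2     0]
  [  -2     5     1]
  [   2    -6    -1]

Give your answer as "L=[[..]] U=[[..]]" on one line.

  R1 -= -2·R0 → [0,1,1]
  R2 -= 2·R0 → [0,-2,-1]
  R2 -= -2·R1 → [0,0,1]

L=[[1,0,0],[-2,1,0],[2,-2,1]] U=[[1,-2,0],[0,1,1],[0,0,1]]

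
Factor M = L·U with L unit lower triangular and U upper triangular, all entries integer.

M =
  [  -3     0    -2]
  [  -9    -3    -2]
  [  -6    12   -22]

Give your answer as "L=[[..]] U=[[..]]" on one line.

L=[[1,0,0],[3,1,0],[2,-4,1]] U=[[-3,0,-2],[0,-3,4],[0,0,-2]]

  R1 -= 3·R0 → [0,-3,4]
  R2 -= 2·R0 → [0,12,-18]
  R2 -= -4·R1 → [0,0,-2]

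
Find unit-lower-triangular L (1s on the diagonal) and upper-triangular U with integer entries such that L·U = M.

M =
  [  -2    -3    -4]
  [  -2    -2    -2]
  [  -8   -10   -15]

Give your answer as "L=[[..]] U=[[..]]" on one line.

L=[[1,0,0],[1,1,0],[4,2,1]] U=[[-2,-3,-4],[0,1,2],[0,0,-3]]

  R1 -= 1·R0 → [0,1,2]
  R2 -= 4·R0 → [0,2,1]
  R2 -= 2·R1 → [0,0,-3]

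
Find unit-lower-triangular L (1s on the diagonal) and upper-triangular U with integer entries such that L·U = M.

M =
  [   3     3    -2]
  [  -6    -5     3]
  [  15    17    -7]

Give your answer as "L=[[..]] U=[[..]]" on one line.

L=[[1,0,0],[-2,1,0],[5,2,1]] U=[[3,3,-2],[0,1,-1],[0,0,5]]

  R1 -= -2·R0 → [0,1,-1]
  R2 -= 5·R0 → [0,2,3]
  R2 -= 2·R1 → [0,0,5]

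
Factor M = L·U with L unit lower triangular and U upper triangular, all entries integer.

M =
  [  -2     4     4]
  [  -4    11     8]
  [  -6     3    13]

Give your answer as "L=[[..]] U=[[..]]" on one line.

L=[[1,0,0],[2,1,0],[3,-3,1]] U=[[-2,4,4],[0,3,0],[0,0,1]]

  R1 -= 2·R0 → [0,3,0]
  R2 -= 3·R0 → [0,-9,1]
  R2 -= -3·R1 → [0,0,1]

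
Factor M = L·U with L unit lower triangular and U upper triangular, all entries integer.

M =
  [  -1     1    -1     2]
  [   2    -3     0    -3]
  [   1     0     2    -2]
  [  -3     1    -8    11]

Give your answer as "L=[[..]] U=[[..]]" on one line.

  R1 -= -2·R0 → [0,-1,-2,1]
  R2 -= -1·R0 → [0,1,1,0]
  R3 -= 3·R0 → [0,-2,-5,5]
  R2 -= -1·R1 → [0,0,-1,1]
  R3 -= 2·R1 → [0,0,-1,3]
  R3 -= 1·R2 → [0,0,0,2]

L=[[1,0,0,0],[-2,1,0,0],[-1,-1,1,0],[3,2,1,1]] U=[[-1,1,-1,2],[0,-1,-2,1],[0,0,-1,1],[0,0,0,2]]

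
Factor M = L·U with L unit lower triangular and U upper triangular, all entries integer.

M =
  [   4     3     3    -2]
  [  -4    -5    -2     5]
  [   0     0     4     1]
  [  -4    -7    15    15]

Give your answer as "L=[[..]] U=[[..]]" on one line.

L=[[1,0,0,0],[-1,1,0,0],[0,0,1,0],[-1,2,4,1]] U=[[4,3,3,-2],[0,-2,1,3],[0,0,4,1],[0,0,0,3]]

  r1 -= -1·r0 → [0,-2,1,3]
  r2 -= 0·r0 → [0,0,4,1]
  r3 -= -1·r0 → [0,-4,18,13]
  r2 -= 0·r1 → [0,0,4,1]
  r3 -= 2·r1 → [0,0,16,7]
  r3 -= 4·r2 → [0,0,0,3]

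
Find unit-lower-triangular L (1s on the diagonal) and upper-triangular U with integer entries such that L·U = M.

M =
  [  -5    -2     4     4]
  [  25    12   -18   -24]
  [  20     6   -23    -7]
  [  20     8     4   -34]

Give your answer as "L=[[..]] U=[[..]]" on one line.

  R1 -= -5·R0 → [0,2,2,-4]
  R2 -= -4·R0 → [0,-2,-7,9]
  R3 -= -4·R0 → [0,0,20,-18]
  R2 -= -1·R1 → [0,0,-5,5]
  R3 -= 0·R1 → [0,0,20,-18]
  R3 -= -4·R2 → [0,0,0,2]

L=[[1,0,0,0],[-5,1,0,0],[-4,-1,1,0],[-4,0,-4,1]] U=[[-5,-2,4,4],[0,2,2,-4],[0,0,-5,5],[0,0,0,2]]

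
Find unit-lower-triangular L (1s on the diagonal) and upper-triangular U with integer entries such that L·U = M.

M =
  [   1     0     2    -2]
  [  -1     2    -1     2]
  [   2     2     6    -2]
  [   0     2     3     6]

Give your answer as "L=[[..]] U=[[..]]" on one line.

L=[[1,0,0,0],[-1,1,0,0],[2,1,1,0],[0,1,2,1]] U=[[1,0,2,-2],[0,2,1,0],[0,0,1,2],[0,0,0,2]]

  R1 -= -1·R0 → [0,2,1,0]
  R2 -= 2·R0 → [0,2,2,2]
  R3 -= 0·R0 → [0,2,3,6]
  R2 -= 1·R1 → [0,0,1,2]
  R3 -= 1·R1 → [0,0,2,6]
  R3 -= 2·R2 → [0,0,0,2]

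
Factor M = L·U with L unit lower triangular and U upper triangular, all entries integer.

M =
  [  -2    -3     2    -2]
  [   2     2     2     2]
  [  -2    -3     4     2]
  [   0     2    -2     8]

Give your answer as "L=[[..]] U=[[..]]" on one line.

  row1 -= -1·row0 → [0,-1,4,0]
  row2 -= 1·row0 → [0,0,2,4]
  row3 -= 0·row0 → [0,2,-2,8]
  row2 -= 0·row1 → [0,0,2,4]
  row3 -= -2·row1 → [0,0,6,8]
  row3 -= 3·row2 → [0,0,0,-4]

L=[[1,0,0,0],[-1,1,0,0],[1,0,1,0],[0,-2,3,1]] U=[[-2,-3,2,-2],[0,-1,4,0],[0,0,2,4],[0,0,0,-4]]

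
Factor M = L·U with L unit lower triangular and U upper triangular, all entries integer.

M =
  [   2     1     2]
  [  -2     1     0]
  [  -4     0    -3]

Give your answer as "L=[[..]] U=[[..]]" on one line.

  row1 -= -1·row0 → [0,2,2]
  row2 -= -2·row0 → [0,2,1]
  row2 -= 1·row1 → [0,0,-1]

L=[[1,0,0],[-1,1,0],[-2,1,1]] U=[[2,1,2],[0,2,2],[0,0,-1]]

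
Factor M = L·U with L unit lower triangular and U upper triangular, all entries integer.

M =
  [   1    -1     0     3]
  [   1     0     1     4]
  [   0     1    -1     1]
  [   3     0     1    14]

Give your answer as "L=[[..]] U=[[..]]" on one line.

  row1 -= 1·row0 → [0,1,1,1]
  row2 -= 0·row0 → [0,1,-1,1]
  row3 -= 3·row0 → [0,3,1,5]
  row2 -= 1·row1 → [0,0,-2,0]
  row3 -= 3·row1 → [0,0,-2,2]
  row3 -= 1·row2 → [0,0,0,2]

L=[[1,0,0,0],[1,1,0,0],[0,1,1,0],[3,3,1,1]] U=[[1,-1,0,3],[0,1,1,1],[0,0,-2,0],[0,0,0,2]]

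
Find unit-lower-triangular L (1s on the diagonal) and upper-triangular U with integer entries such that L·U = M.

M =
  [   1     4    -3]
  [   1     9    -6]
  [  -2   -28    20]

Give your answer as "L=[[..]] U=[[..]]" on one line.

  row1 -= 1·row0 → [0,5,-3]
  row2 -= -2·row0 → [0,-20,14]
  row2 -= -4·row1 → [0,0,2]

L=[[1,0,0],[1,1,0],[-2,-4,1]] U=[[1,4,-3],[0,5,-3],[0,0,2]]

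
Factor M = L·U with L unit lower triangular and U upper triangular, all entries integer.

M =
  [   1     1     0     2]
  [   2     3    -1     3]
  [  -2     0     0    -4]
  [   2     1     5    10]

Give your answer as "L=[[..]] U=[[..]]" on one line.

  row1 -= 2·row0 → [0,1,-1,-1]
  row2 -= -2·row0 → [0,2,0,0]
  row3 -= 2·row0 → [0,-1,5,6]
  row2 -= 2·row1 → [0,0,2,2]
  row3 -= -1·row1 → [0,0,4,5]
  row3 -= 2·row2 → [0,0,0,1]

L=[[1,0,0,0],[2,1,0,0],[-2,2,1,0],[2,-1,2,1]] U=[[1,1,0,2],[0,1,-1,-1],[0,0,2,2],[0,0,0,1]]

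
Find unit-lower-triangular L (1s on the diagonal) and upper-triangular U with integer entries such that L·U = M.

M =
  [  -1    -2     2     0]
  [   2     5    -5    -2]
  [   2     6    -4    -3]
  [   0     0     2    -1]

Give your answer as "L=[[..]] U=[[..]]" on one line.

L=[[1,0,0,0],[-2,1,0,0],[-2,2,1,0],[0,0,1,1]] U=[[-1,-2,2,0],[0,1,-1,-2],[0,0,2,1],[0,0,0,-2]]

  row1 -= -2·row0 → [0,1,-1,-2]
  row2 -= -2·row0 → [0,2,0,-3]
  row3 -= 0·row0 → [0,0,2,-1]
  row2 -= 2·row1 → [0,0,2,1]
  row3 -= 0·row1 → [0,0,2,-1]
  row3 -= 1·row2 → [0,0,0,-2]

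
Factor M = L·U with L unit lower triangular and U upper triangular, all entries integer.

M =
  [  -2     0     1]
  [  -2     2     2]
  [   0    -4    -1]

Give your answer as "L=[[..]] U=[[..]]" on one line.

L=[[1,0,0],[1,1,0],[0,-2,1]] U=[[-2,0,1],[0,2,1],[0,0,1]]

  row1 -= 1·row0 → [0,2,1]
  row2 -= 0·row0 → [0,-4,-1]
  row2 -= -2·row1 → [0,0,1]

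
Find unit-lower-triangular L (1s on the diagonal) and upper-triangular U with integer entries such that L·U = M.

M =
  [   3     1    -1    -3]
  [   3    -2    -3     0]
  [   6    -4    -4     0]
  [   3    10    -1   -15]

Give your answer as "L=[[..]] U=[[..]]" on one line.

L=[[1,0,0,0],[1,1,0,0],[2,2,1,0],[1,-3,-3,1]] U=[[3,1,-1,-3],[0,-3,-2,3],[0,0,2,0],[0,0,0,-3]]

  r1 -= 1·r0 → [0,-3,-2,3]
  r2 -= 2·r0 → [0,-6,-2,6]
  r3 -= 1·r0 → [0,9,0,-12]
  r2 -= 2·r1 → [0,0,2,0]
  r3 -= -3·r1 → [0,0,-6,-3]
  r3 -= -3·r2 → [0,0,0,-3]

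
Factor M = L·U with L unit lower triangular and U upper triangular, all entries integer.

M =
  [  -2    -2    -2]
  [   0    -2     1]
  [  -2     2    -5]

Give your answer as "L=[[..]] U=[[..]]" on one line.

L=[[1,0,0],[0,1,0],[1,-2,1]] U=[[-2,-2,-2],[0,-2,1],[0,0,-1]]

  row1 -= 0·row0 → [0,-2,1]
  row2 -= 1·row0 → [0,4,-3]
  row2 -= -2·row1 → [0,0,-1]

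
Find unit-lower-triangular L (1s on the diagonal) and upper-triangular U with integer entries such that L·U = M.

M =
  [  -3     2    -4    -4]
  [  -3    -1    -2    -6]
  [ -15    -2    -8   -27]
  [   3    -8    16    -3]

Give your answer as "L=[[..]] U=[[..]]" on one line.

L=[[1,0,0,0],[1,1,0,0],[5,4,1,0],[-1,2,2,1]] U=[[-3,2,-4,-4],[0,-3,2,-2],[0,0,4,1],[0,0,0,-5]]

  row1 -= 1·row0 → [0,-3,2,-2]
  row2 -= 5·row0 → [0,-12,12,-7]
  row3 -= -1·row0 → [0,-6,12,-7]
  row2 -= 4·row1 → [0,0,4,1]
  row3 -= 2·row1 → [0,0,8,-3]
  row3 -= 2·row2 → [0,0,0,-5]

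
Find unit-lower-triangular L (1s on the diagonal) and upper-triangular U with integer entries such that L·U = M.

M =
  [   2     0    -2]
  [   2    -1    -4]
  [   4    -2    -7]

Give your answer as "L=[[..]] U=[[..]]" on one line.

  row1 -= 1·row0 → [0,-1,-2]
  row2 -= 2·row0 → [0,-2,-3]
  row2 -= 2·row1 → [0,0,1]

L=[[1,0,0],[1,1,0],[2,2,1]] U=[[2,0,-2],[0,-1,-2],[0,0,1]]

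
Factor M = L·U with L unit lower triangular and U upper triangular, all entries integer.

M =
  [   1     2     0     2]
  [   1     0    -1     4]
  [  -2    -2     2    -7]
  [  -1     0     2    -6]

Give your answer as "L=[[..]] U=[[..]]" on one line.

L=[[1,0,0,0],[1,1,0,0],[-2,-1,1,0],[-1,-1,1,1]] U=[[1,2,0,2],[0,-2,-1,2],[0,0,1,-1],[0,0,0,-1]]

  r1 -= 1·r0 → [0,-2,-1,2]
  r2 -= -2·r0 → [0,2,2,-3]
  r3 -= -1·r0 → [0,2,2,-4]
  r2 -= -1·r1 → [0,0,1,-1]
  r3 -= -1·r1 → [0,0,1,-2]
  r3 -= 1·r2 → [0,0,0,-1]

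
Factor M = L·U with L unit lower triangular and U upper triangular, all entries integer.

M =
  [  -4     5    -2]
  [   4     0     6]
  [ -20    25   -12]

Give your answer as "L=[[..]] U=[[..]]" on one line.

L=[[1,0,0],[-1,1,0],[5,0,1]] U=[[-4,5,-2],[0,5,4],[0,0,-2]]

  row1 -= -1·row0 → [0,5,4]
  row2 -= 5·row0 → [0,0,-2]
  row2 -= 0·row1 → [0,0,-2]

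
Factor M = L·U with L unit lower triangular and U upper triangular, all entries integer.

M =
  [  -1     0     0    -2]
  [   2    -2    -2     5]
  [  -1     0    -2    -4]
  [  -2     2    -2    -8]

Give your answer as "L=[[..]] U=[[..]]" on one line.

L=[[1,0,0,0],[-2,1,0,0],[1,0,1,0],[2,-1,2,1]] U=[[-1,0,0,-2],[0,-2,-2,1],[0,0,-2,-2],[0,0,0,1]]

  row1 -= -2·row0 → [0,-2,-2,1]
  row2 -= 1·row0 → [0,0,-2,-2]
  row3 -= 2·row0 → [0,2,-2,-4]
  row2 -= 0·row1 → [0,0,-2,-2]
  row3 -= -1·row1 → [0,0,-4,-3]
  row3 -= 2·row2 → [0,0,0,1]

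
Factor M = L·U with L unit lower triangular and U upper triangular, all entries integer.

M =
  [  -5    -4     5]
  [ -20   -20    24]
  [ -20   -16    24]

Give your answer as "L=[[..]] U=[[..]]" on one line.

  R1 -= 4·R0 → [0,-4,4]
  R2 -= 4·R0 → [0,0,4]
  R2 -= 0·R1 → [0,0,4]

L=[[1,0,0],[4,1,0],[4,0,1]] U=[[-5,-4,5],[0,-4,4],[0,0,4]]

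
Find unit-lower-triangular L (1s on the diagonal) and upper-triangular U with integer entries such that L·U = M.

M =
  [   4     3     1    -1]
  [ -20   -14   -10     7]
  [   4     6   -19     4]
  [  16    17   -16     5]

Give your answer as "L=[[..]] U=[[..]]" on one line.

L=[[1,0,0,0],[-5,1,0,0],[1,3,1,0],[4,5,-1,1]] U=[[4,3,1,-1],[0,1,-5,2],[0,0,-5,-1],[0,0,0,-2]]

  row1 -= -5·row0 → [0,1,-5,2]
  row2 -= 1·row0 → [0,3,-20,5]
  row3 -= 4·row0 → [0,5,-20,9]
  row2 -= 3·row1 → [0,0,-5,-1]
  row3 -= 5·row1 → [0,0,5,-1]
  row3 -= -1·row2 → [0,0,0,-2]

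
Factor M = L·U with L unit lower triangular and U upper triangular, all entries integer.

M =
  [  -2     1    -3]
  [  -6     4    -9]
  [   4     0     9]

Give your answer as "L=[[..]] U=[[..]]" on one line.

  row1 -= 3·row0 → [0,1,0]
  row2 -= -2·row0 → [0,2,3]
  row2 -= 2·row1 → [0,0,3]

L=[[1,0,0],[3,1,0],[-2,2,1]] U=[[-2,1,-3],[0,1,0],[0,0,3]]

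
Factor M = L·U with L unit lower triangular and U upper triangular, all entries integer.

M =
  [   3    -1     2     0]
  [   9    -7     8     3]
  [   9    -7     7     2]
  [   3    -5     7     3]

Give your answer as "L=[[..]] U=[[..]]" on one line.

L=[[1,0,0,0],[3,1,0,0],[3,1,1,0],[1,1,-3,1]] U=[[3,-1,2,0],[0,-4,2,3],[0,0,-1,-1],[0,0,0,-3]]

  r1 -= 3·r0 → [0,-4,2,3]
  r2 -= 3·r0 → [0,-4,1,2]
  r3 -= 1·r0 → [0,-4,5,3]
  r2 -= 1·r1 → [0,0,-1,-1]
  r3 -= 1·r1 → [0,0,3,0]
  r3 -= -3·r2 → [0,0,0,-3]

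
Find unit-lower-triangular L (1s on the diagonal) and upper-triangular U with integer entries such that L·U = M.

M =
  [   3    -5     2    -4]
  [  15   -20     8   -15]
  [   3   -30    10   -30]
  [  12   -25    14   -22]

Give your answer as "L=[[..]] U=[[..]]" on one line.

  R1 -= 5·R0 → [0,5,-2,5]
  R2 -= 1·R0 → [0,-25,8,-26]
  R3 -= 4·R0 → [0,-5,6,-6]
  R2 -= -5·R1 → [0,0,-2,-1]
  R3 -= -1·R1 → [0,0,4,-1]
  R3 -= -2·R2 → [0,0,0,-3]

L=[[1,0,0,0],[5,1,0,0],[1,-5,1,0],[4,-1,-2,1]] U=[[3,-5,2,-4],[0,5,-2,5],[0,0,-2,-1],[0,0,0,-3]]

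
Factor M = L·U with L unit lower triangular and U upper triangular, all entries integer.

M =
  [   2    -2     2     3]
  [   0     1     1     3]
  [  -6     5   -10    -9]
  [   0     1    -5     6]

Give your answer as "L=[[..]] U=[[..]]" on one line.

  r1 -= 0·r0 → [0,1,1,3]
  r2 -= -3·r0 → [0,-1,-4,0]
  r3 -= 0·r0 → [0,1,-5,6]
  r2 -= -1·r1 → [0,0,-3,3]
  r3 -= 1·r1 → [0,0,-6,3]
  r3 -= 2·r2 → [0,0,0,-3]

L=[[1,0,0,0],[0,1,0,0],[-3,-1,1,0],[0,1,2,1]] U=[[2,-2,2,3],[0,1,1,3],[0,0,-3,3],[0,0,0,-3]]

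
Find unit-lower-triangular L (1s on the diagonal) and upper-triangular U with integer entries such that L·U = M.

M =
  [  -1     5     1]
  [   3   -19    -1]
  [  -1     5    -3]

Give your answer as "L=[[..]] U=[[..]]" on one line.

L=[[1,0,0],[-3,1,0],[1,0,1]] U=[[-1,5,1],[0,-4,2],[0,0,-4]]

  row1 -= -3·row0 → [0,-4,2]
  row2 -= 1·row0 → [0,0,-4]
  row2 -= 0·row1 → [0,0,-4]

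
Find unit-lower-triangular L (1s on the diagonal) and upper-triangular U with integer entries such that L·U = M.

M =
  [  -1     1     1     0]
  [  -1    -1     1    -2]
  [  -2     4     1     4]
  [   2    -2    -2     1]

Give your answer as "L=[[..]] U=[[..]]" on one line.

L=[[1,0,0,0],[1,1,0,0],[2,-1,1,0],[-2,0,0,1]] U=[[-1,1,1,0],[0,-2,0,-2],[0,0,-1,2],[0,0,0,1]]

  R1 -= 1·R0 → [0,-2,0,-2]
  R2 -= 2·R0 → [0,2,-1,4]
  R3 -= -2·R0 → [0,0,0,1]
  R2 -= -1·R1 → [0,0,-1,2]
  R3 -= 0·R1 → [0,0,0,1]
  R3 -= 0·R2 → [0,0,0,1]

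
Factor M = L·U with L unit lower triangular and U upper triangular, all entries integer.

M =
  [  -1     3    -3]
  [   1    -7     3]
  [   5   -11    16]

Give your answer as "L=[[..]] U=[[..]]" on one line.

  r1 -= -1·r0 → [0,-4,0]
  r2 -= -5·r0 → [0,4,1]
  r2 -= -1·r1 → [0,0,1]

L=[[1,0,0],[-1,1,0],[-5,-1,1]] U=[[-1,3,-3],[0,-4,0],[0,0,1]]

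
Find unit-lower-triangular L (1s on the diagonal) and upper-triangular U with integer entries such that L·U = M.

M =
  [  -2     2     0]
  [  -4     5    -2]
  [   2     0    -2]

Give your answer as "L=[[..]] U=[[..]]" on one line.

  R1 -= 2·R0 → [0,1,-2]
  R2 -= -1·R0 → [0,2,-2]
  R2 -= 2·R1 → [0,0,2]

L=[[1,0,0],[2,1,0],[-1,2,1]] U=[[-2,2,0],[0,1,-2],[0,0,2]]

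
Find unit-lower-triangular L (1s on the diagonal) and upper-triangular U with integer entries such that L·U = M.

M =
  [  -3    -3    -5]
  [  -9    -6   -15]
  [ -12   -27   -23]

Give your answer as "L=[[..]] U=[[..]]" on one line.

  r1 -= 3·r0 → [0,3,0]
  r2 -= 4·r0 → [0,-15,-3]
  r2 -= -5·r1 → [0,0,-3]

L=[[1,0,0],[3,1,0],[4,-5,1]] U=[[-3,-3,-5],[0,3,0],[0,0,-3]]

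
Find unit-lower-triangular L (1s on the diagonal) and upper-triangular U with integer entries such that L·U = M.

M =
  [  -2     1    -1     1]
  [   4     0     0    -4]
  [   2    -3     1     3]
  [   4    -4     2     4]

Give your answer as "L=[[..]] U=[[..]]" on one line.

L=[[1,0,0,0],[-2,1,0,0],[-1,-1,1,0],[-2,-1,1,1]] U=[[-2,1,-1,1],[0,2,-2,-2],[0,0,-2,2],[0,0,0,2]]

  row1 -= -2·row0 → [0,2,-2,-2]
  row2 -= -1·row0 → [0,-2,0,4]
  row3 -= -2·row0 → [0,-2,0,6]
  row2 -= -1·row1 → [0,0,-2,2]
  row3 -= -1·row1 → [0,0,-2,4]
  row3 -= 1·row2 → [0,0,0,2]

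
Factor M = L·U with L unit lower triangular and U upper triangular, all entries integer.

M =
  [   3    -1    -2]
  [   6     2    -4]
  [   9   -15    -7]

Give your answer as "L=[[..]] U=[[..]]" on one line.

  r1 -= 2·r0 → [0,4,0]
  r2 -= 3·r0 → [0,-12,-1]
  r2 -= -3·r1 → [0,0,-1]

L=[[1,0,0],[2,1,0],[3,-3,1]] U=[[3,-1,-2],[0,4,0],[0,0,-1]]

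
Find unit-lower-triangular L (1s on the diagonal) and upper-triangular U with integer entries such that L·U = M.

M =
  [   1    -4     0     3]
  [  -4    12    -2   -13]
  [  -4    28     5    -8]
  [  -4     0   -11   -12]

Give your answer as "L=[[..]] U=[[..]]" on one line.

  r1 -= -4·r0 → [0,-4,-2,-1]
  r2 -= -4·r0 → [0,12,5,4]
  r3 -= -4·r0 → [0,-16,-11,0]
  r2 -= -3·r1 → [0,0,-1,1]
  r3 -= 4·r1 → [0,0,-3,4]
  r3 -= 3·r2 → [0,0,0,1]

L=[[1,0,0,0],[-4,1,0,0],[-4,-3,1,0],[-4,4,3,1]] U=[[1,-4,0,3],[0,-4,-2,-1],[0,0,-1,1],[0,0,0,1]]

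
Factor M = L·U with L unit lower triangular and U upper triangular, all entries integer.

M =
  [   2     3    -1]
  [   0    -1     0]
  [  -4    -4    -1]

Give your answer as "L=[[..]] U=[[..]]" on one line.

  R1 -= 0·R0 → [0,-1,0]
  R2 -= -2·R0 → [0,2,-3]
  R2 -= -2·R1 → [0,0,-3]

L=[[1,0,0],[0,1,0],[-2,-2,1]] U=[[2,3,-1],[0,-1,0],[0,0,-3]]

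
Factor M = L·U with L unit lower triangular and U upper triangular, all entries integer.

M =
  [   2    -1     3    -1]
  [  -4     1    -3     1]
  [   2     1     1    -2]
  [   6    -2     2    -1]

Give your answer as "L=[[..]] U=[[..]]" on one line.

L=[[1,0,0,0],[-2,1,0,0],[1,-2,1,0],[3,-1,-1,1]] U=[[2,-1,3,-1],[0,-1,3,-1],[0,0,4,-3],[0,0,0,-2]]

  R1 -= -2·R0 → [0,-1,3,-1]
  R2 -= 1·R0 → [0,2,-2,-1]
  R3 -= 3·R0 → [0,1,-7,2]
  R2 -= -2·R1 → [0,0,4,-3]
  R3 -= -1·R1 → [0,0,-4,1]
  R3 -= -1·R2 → [0,0,0,-2]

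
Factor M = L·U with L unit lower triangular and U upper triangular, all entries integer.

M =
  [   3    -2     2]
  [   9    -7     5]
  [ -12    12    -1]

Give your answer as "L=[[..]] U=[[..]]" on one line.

L=[[1,0,0],[3,1,0],[-4,-4,1]] U=[[3,-2,2],[0,-1,-1],[0,0,3]]

  row1 -= 3·row0 → [0,-1,-1]
  row2 -= -4·row0 → [0,4,7]
  row2 -= -4·row1 → [0,0,3]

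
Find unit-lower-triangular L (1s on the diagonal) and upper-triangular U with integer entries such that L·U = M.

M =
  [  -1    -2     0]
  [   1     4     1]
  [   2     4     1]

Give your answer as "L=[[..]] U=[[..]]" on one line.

  row1 -= -1·row0 → [0,2,1]
  row2 -= -2·row0 → [0,0,1]
  row2 -= 0·row1 → [0,0,1]

L=[[1,0,0],[-1,1,0],[-2,0,1]] U=[[-1,-2,0],[0,2,1],[0,0,1]]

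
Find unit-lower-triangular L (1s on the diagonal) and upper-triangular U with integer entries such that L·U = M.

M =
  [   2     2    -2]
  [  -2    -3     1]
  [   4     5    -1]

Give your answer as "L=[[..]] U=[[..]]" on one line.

L=[[1,0,0],[-1,1,0],[2,-1,1]] U=[[2,2,-2],[0,-1,-1],[0,0,2]]

  r1 -= -1·r0 → [0,-1,-1]
  r2 -= 2·r0 → [0,1,3]
  r2 -= -1·r1 → [0,0,2]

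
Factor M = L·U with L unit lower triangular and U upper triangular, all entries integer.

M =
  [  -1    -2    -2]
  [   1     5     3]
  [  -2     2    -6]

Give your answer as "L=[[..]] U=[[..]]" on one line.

L=[[1,0,0],[-1,1,0],[2,2,1]] U=[[-1,-2,-2],[0,3,1],[0,0,-4]]

  r1 -= -1·r0 → [0,3,1]
  r2 -= 2·r0 → [0,6,-2]
  r2 -= 2·r1 → [0,0,-4]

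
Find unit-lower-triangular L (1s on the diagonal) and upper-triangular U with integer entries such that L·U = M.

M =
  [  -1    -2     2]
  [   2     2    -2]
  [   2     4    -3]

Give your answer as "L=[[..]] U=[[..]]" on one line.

L=[[1,0,0],[-2,1,0],[-2,0,1]] U=[[-1,-2,2],[0,-2,2],[0,0,1]]

  row1 -= -2·row0 → [0,-2,2]
  row2 -= -2·row0 → [0,0,1]
  row2 -= 0·row1 → [0,0,1]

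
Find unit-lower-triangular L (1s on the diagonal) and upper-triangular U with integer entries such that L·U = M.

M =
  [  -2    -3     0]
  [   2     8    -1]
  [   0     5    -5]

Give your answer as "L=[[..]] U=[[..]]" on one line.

  row1 -= -1·row0 → [0,5,-1]
  row2 -= 0·row0 → [0,5,-5]
  row2 -= 1·row1 → [0,0,-4]

L=[[1,0,0],[-1,1,0],[0,1,1]] U=[[-2,-3,0],[0,5,-1],[0,0,-4]]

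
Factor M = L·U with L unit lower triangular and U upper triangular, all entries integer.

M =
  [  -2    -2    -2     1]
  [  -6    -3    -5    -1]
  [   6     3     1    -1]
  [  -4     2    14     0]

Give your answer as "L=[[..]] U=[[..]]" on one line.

  r1 -= 3·r0 → [0,3,1,-4]
  r2 -= -3·r0 → [0,-3,-5,2]
  r3 -= 2·r0 → [0,6,18,-2]
  r2 -= -1·r1 → [0,0,-4,-2]
  r3 -= 2·r1 → [0,0,16,6]
  r3 -= -4·r2 → [0,0,0,-2]

L=[[1,0,0,0],[3,1,0,0],[-3,-1,1,0],[2,2,-4,1]] U=[[-2,-2,-2,1],[0,3,1,-4],[0,0,-4,-2],[0,0,0,-2]]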